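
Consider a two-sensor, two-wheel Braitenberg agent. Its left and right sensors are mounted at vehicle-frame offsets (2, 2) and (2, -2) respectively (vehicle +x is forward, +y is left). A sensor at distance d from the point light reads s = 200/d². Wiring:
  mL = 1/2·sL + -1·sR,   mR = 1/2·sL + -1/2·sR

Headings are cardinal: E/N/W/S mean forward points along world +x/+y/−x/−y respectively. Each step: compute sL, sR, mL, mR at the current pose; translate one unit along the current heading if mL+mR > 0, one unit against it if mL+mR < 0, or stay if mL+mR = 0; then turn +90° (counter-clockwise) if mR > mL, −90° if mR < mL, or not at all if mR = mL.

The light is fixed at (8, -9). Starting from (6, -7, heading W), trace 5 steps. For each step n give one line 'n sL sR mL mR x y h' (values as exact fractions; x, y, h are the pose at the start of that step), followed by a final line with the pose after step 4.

0 25/2 25/4 0 25/8 6 -7 W
1 200 8 92 96 5 -7 S
2 20 100 -90 -40 5 -8 E
3 40/9 200/13 -1540/117 -640/117 4 -8 N
4 5 5 -5/2 0 4 -9 W
final 5 -9 S

n=0: pose=(6,-7,W); sL=25/2, sR=25/4; mL=0, mR=25/8; mL+mR=25/8 → advance +1; mR−mL=25/8 → turn +1·90°
n=1: pose=(5,-7,S); sL=200, sR=8; mL=92, mR=96; mL+mR=188 → advance +1; mR−mL=4 → turn +1·90°
n=2: pose=(5,-8,E); sL=20, sR=100; mL=-90, mR=-40; mL+mR=-130 → advance -1; mR−mL=50 → turn +1·90°
n=3: pose=(4,-8,N); sL=40/9, sR=200/13; mL=-1540/117, mR=-640/117; mL+mR=-2180/117 → advance -1; mR−mL=100/13 → turn +1·90°
n=4: pose=(4,-9,W); sL=5, sR=5; mL=-5/2, mR=0; mL+mR=-5/2 → advance -1; mR−mL=5/2 → turn +1·90°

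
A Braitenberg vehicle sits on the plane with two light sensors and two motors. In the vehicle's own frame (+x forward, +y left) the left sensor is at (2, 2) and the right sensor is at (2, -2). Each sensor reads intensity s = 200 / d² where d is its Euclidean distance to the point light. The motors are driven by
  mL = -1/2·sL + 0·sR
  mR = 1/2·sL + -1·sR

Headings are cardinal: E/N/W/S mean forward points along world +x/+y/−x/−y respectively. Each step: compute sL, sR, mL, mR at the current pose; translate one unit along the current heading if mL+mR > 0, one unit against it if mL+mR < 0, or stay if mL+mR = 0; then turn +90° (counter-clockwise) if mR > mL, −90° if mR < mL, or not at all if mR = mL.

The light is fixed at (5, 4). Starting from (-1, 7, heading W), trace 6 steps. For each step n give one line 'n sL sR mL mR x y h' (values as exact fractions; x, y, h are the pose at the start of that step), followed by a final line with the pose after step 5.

0 40/13 200/89 -20/13 -820/1157 -1 7 W
1 20 4 -10 6 0 7 S
2 40/9 200/13 -20/9 -1540/117 0 8 E
3 10 50/17 -5 35/17 -1 8 S
4 40/13 8 -20/13 -84/13 -1 9 E
5 100/17 20/9 -50/17 110/153 -2 9 S
final -2 10 E

n=0: pose=(-1,7,W); sL=40/13, sR=200/89; mL=-20/13, mR=-820/1157; mL+mR=-200/89 → advance -1; mR−mL=960/1157 → turn +1·90°
n=1: pose=(0,7,S); sL=20, sR=4; mL=-10, mR=6; mL+mR=-4 → advance -1; mR−mL=16 → turn +1·90°
n=2: pose=(0,8,E); sL=40/9, sR=200/13; mL=-20/9, mR=-1540/117; mL+mR=-200/13 → advance -1; mR−mL=-1280/117 → turn -1·90°
n=3: pose=(-1,8,S); sL=10, sR=50/17; mL=-5, mR=35/17; mL+mR=-50/17 → advance -1; mR−mL=120/17 → turn +1·90°
n=4: pose=(-1,9,E); sL=40/13, sR=8; mL=-20/13, mR=-84/13; mL+mR=-8 → advance -1; mR−mL=-64/13 → turn -1·90°
n=5: pose=(-2,9,S); sL=100/17, sR=20/9; mL=-50/17, mR=110/153; mL+mR=-20/9 → advance -1; mR−mL=560/153 → turn +1·90°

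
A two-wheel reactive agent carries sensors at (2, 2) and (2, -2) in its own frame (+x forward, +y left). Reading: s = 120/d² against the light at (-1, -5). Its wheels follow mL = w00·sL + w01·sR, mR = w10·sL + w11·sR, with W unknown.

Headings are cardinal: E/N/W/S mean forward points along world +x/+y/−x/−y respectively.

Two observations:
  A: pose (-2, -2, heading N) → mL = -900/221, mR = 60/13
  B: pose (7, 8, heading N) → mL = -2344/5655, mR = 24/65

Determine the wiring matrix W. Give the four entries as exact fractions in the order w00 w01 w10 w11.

-1/2 -1/2 0 1

obs A: pose=(-2,-2,N) → sL=60/17, sR=60/13, mL=-900/221, mR=60/13
obs B: pose=(7,8,N) → sL=40/87, sR=24/65, mL=-2344/5655, mR=24/65
sensor matrix S = [[60/17, 60/13], [40/87, 24/65]]; det S = -5248/6409
solve [mL_A; mL_B] = S·[w00; w01] and [mR_A; mR_B] = S·[w10; w11]:
  w00 = -1/2, w01 = -1/2, w10 = 0, w11 = 1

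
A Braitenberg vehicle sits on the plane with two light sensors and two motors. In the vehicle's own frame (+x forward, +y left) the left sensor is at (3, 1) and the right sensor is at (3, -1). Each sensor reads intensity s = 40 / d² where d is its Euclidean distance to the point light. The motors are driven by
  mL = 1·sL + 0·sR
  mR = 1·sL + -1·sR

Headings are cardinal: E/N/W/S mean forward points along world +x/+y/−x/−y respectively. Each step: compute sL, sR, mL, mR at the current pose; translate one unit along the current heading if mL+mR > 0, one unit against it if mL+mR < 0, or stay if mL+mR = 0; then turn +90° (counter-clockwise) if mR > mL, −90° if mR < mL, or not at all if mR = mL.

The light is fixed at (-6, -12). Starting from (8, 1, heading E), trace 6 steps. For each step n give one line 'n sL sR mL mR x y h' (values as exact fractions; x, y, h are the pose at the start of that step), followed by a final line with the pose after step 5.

n=0: pose=(8,1,E); sL=8/97, sR=40/433; mL=8/97, mR=-416/42001; mL+mR=3048/42001 → advance +1; mR−mL=-40/433 → turn -1·90°
n=1: pose=(9,1,S); sL=10/89, sR=5/37; mL=10/89, mR=-75/3293; mL+mR=295/3293 → advance +1; mR−mL=-5/37 → turn -1·90°
n=2: pose=(9,0,W); sL=8/53, sR=40/313; mL=8/53, mR=384/16589; mL+mR=2888/16589 → advance +1; mR−mL=-40/313 → turn -1·90°
n=3: pose=(8,0,N); sL=20/197, sR=4/45; mL=20/197, mR=112/8865; mL+mR=1012/8865 → advance +1; mR−mL=-4/45 → turn -1·90°
n=4: pose=(8,1,E); sL=8/97, sR=40/433; mL=8/97, mR=-416/42001; mL+mR=3048/42001 → advance +1; mR−mL=-40/433 → turn -1·90°
n=5: pose=(9,1,S); sL=10/89, sR=5/37; mL=10/89, mR=-75/3293; mL+mR=295/3293 → advance +1; mR−mL=-5/37 → turn -1·90°

0 8/97 40/433 8/97 -416/42001 8 1 E
1 10/89 5/37 10/89 -75/3293 9 1 S
2 8/53 40/313 8/53 384/16589 9 0 W
3 20/197 4/45 20/197 112/8865 8 0 N
4 8/97 40/433 8/97 -416/42001 8 1 E
5 10/89 5/37 10/89 -75/3293 9 1 S
final 9 0 W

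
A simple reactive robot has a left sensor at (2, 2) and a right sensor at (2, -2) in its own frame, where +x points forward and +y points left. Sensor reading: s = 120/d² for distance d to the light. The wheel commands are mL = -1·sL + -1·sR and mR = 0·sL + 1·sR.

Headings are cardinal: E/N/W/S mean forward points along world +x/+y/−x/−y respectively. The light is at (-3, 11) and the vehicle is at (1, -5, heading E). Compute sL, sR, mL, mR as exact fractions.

15/29 1/3 -74/87 1/3

left sensor world pos  = (3, -3); dL² = 232
right sensor world pos = (3, -7); dR² = 360
sL = 120/232 = 15/29
sR = 120/360 = 1/3
mL = -1·sL + -1·sR = -74/87
mR = 0·sL + 1·sR = 1/3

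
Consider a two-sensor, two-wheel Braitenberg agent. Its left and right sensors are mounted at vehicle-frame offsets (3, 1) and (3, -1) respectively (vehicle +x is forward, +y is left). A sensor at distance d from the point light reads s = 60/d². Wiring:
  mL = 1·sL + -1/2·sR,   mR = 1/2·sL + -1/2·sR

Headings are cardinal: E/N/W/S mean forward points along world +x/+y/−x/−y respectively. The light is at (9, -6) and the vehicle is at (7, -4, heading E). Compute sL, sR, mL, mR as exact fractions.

6 30 -9 -12

left sensor world pos  = (10, -3); dL² = 10
right sensor world pos = (10, -5); dR² = 2
sL = 60/10 = 6
sR = 60/2 = 30
mL = 1·sL + -1/2·sR = -9
mR = 1/2·sL + -1/2·sR = -12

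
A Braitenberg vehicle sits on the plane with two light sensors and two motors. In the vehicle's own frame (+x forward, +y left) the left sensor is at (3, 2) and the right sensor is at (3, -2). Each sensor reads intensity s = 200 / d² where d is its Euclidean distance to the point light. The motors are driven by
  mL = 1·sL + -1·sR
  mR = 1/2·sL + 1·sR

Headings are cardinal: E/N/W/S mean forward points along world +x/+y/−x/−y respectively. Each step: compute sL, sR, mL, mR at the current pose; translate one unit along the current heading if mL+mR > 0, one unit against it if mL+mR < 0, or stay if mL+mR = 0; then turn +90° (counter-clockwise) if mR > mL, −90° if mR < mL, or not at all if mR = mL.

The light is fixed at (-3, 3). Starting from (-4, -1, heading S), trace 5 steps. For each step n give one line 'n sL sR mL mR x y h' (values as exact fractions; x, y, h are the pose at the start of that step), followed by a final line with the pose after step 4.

0 4 100/29 16/29 158/29 -4 -1 S
1 200/13 200/53 8000/689 7900/689 -4 -2 E
2 50/17 50/17 0 75/17 -3 -2 S
3 8 200/73 384/73 492/73 -3 -3 E
4 20 100/9 80/9 190/9 -2 -3 N
final -2 -2 W

n=0: pose=(-4,-1,S); sL=4, sR=100/29; mL=16/29, mR=158/29; mL+mR=6 → advance +1; mR−mL=142/29 → turn +1·90°
n=1: pose=(-4,-2,E); sL=200/13, sR=200/53; mL=8000/689, mR=7900/689; mL+mR=300/13 → advance +1; mR−mL=-100/689 → turn -1·90°
n=2: pose=(-3,-2,S); sL=50/17, sR=50/17; mL=0, mR=75/17; mL+mR=75/17 → advance +1; mR−mL=75/17 → turn +1·90°
n=3: pose=(-3,-3,E); sL=8, sR=200/73; mL=384/73, mR=492/73; mL+mR=12 → advance +1; mR−mL=108/73 → turn +1·90°
n=4: pose=(-2,-3,N); sL=20, sR=100/9; mL=80/9, mR=190/9; mL+mR=30 → advance +1; mR−mL=110/9 → turn +1·90°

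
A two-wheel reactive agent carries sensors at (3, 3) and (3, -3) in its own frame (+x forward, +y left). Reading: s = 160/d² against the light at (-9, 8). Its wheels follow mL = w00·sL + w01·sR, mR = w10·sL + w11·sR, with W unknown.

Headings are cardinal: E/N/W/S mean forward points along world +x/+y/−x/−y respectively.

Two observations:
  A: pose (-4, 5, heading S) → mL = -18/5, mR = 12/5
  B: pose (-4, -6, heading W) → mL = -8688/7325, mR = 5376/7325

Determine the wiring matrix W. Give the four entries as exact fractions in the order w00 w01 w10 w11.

obs A: pose=(-4,5,S) → sL=8/5, sR=4, mL=-18/5, mR=12/5
obs B: pose=(-4,-6,W) → sL=160/293, sR=32/25, mL=-8688/7325, mR=5376/7325
sensor matrix S = [[8/5, 4], [160/293, 32/25]]; det S = -4992/36625
solve [mL_A; mL_B] = S·[w00; w01] and [mR_A; mR_B] = S·[w10; w11]:
  w00 = -1, w01 = -1/2, w10 = -1, w11 = 1

-1 -1/2 -1 1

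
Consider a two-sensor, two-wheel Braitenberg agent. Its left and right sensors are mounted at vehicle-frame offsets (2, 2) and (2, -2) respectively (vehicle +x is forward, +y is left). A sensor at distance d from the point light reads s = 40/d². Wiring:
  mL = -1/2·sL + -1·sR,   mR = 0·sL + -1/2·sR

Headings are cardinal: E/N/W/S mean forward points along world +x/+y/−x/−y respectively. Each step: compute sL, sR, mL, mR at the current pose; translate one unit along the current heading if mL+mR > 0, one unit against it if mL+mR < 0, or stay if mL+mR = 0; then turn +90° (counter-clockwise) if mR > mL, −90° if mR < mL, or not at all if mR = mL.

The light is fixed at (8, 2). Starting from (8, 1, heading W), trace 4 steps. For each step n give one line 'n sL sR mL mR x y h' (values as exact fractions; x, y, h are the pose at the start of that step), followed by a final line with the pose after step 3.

n=0: pose=(8,1,W); sL=40/13, sR=8; mL=-124/13, mR=-4; mL+mR=-176/13 → advance -1; mR−mL=72/13 → turn +1·90°
n=1: pose=(9,1,S); sL=20/9, sR=4; mL=-46/9, mR=-2; mL+mR=-64/9 → advance -1; mR−mL=28/9 → turn +1·90°
n=2: pose=(9,2,E); sL=40/13, sR=40/13; mL=-60/13, mR=-20/13; mL+mR=-80/13 → advance -1; mR−mL=40/13 → turn +1·90°
n=3: pose=(8,2,N); sL=5, sR=5; mL=-15/2, mR=-5/2; mL+mR=-10 → advance -1; mR−mL=5 → turn +1·90°

0 40/13 8 -124/13 -4 8 1 W
1 20/9 4 -46/9 -2 9 1 S
2 40/13 40/13 -60/13 -20/13 9 2 E
3 5 5 -15/2 -5/2 8 2 N
final 8 1 W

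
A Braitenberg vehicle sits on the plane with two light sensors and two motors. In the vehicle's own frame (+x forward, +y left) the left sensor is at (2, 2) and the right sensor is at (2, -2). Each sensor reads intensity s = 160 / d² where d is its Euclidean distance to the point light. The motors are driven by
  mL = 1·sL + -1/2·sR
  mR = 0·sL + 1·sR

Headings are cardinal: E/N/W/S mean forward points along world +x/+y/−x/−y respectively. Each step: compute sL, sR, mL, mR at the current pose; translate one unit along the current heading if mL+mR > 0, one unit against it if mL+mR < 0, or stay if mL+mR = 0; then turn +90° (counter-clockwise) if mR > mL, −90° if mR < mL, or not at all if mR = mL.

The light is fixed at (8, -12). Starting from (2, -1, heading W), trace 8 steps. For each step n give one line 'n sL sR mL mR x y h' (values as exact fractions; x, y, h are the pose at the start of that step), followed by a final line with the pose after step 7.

n=0: pose=(2,-1,W); sL=32/29, sR=160/233; mL=5136/6757, mR=160/233; mL+mR=9776/6757 → advance +1; mR−mL=-496/6757 → turn -1·90°
n=1: pose=(1,-1,N); sL=16/25, sR=80/97; mL=552/2425, mR=80/97; mL+mR=2552/2425 → advance +1; mR−mL=1448/2425 → turn +1·90°
n=2: pose=(1,0,W); sL=160/181, sR=160/277; mL=29840/50137, mR=160/277; mL+mR=58800/50137 → advance +1; mR−mL=-880/50137 → turn -1·90°
n=3: pose=(0,0,N); sL=20/37, sR=20/29; mL=210/1073, mR=20/29; mL+mR=950/1073 → advance +1; mR−mL=530/1073 → turn +1·90°
n=4: pose=(0,1,W); sL=160/221, sR=32/65; mL=528/1105, mR=32/65; mL+mR=1072/1105 → advance +1; mR−mL=16/1105 → turn +1·90°
n=5: pose=(-1,1,S); sL=16/17, sR=80/121; mL=1256/2057, mR=80/121; mL+mR=2616/2057 → advance +1; mR−mL=104/2057 → turn +1·90°
n=6: pose=(-1,0,E); sL=32/49, sR=160/149; mL=848/7301, mR=160/149; mL+mR=8688/7301 → advance +1; mR−mL=6992/7301 → turn +1·90°
n=7: pose=(0,0,N); sL=20/37, sR=20/29; mL=210/1073, mR=20/29; mL+mR=950/1073 → advance +1; mR−mL=530/1073 → turn +1·90°

0 32/29 160/233 5136/6757 160/233 2 -1 W
1 16/25 80/97 552/2425 80/97 1 -1 N
2 160/181 160/277 29840/50137 160/277 1 0 W
3 20/37 20/29 210/1073 20/29 0 0 N
4 160/221 32/65 528/1105 32/65 0 1 W
5 16/17 80/121 1256/2057 80/121 -1 1 S
6 32/49 160/149 848/7301 160/149 -1 0 E
7 20/37 20/29 210/1073 20/29 0 0 N
final 0 1 W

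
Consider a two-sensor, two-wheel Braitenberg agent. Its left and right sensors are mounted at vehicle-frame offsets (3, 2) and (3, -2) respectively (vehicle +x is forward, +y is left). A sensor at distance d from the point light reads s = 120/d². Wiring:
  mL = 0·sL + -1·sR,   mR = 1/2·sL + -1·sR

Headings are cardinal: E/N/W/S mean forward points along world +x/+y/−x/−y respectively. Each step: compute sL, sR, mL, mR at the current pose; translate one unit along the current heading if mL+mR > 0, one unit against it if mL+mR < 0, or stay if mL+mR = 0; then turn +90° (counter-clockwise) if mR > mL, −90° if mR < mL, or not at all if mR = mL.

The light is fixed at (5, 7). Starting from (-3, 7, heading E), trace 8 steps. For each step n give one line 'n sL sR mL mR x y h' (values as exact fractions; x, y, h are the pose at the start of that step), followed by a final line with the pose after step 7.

0 120/29 120/29 -120/29 -60/29 -3 7 E
1 12/13 60/29 -60/29 -606/377 -4 7 N
2 40/51 24/29 -24/29 -644/1479 -4 6 W
3 30/13 30/29 -30/29 45/377 -3 6 S
4 120/29 120/29 -120/29 -60/29 -3 7 E
5 12/13 60/29 -60/29 -606/377 -4 7 N
6 40/51 24/29 -24/29 -644/1479 -4 6 W
7 30/13 30/29 -30/29 45/377 -3 6 S
final -3 7 E

n=0: pose=(-3,7,E); sL=120/29, sR=120/29; mL=-120/29, mR=-60/29; mL+mR=-180/29 → advance -1; mR−mL=60/29 → turn +1·90°
n=1: pose=(-4,7,N); sL=12/13, sR=60/29; mL=-60/29, mR=-606/377; mL+mR=-1386/377 → advance -1; mR−mL=6/13 → turn +1·90°
n=2: pose=(-4,6,W); sL=40/51, sR=24/29; mL=-24/29, mR=-644/1479; mL+mR=-1868/1479 → advance -1; mR−mL=20/51 → turn +1·90°
n=3: pose=(-3,6,S); sL=30/13, sR=30/29; mL=-30/29, mR=45/377; mL+mR=-345/377 → advance -1; mR−mL=15/13 → turn +1·90°
n=4: pose=(-3,7,E); sL=120/29, sR=120/29; mL=-120/29, mR=-60/29; mL+mR=-180/29 → advance -1; mR−mL=60/29 → turn +1·90°
n=5: pose=(-4,7,N); sL=12/13, sR=60/29; mL=-60/29, mR=-606/377; mL+mR=-1386/377 → advance -1; mR−mL=6/13 → turn +1·90°
n=6: pose=(-4,6,W); sL=40/51, sR=24/29; mL=-24/29, mR=-644/1479; mL+mR=-1868/1479 → advance -1; mR−mL=20/51 → turn +1·90°
n=7: pose=(-3,6,S); sL=30/13, sR=30/29; mL=-30/29, mR=45/377; mL+mR=-345/377 → advance -1; mR−mL=15/13 → turn +1·90°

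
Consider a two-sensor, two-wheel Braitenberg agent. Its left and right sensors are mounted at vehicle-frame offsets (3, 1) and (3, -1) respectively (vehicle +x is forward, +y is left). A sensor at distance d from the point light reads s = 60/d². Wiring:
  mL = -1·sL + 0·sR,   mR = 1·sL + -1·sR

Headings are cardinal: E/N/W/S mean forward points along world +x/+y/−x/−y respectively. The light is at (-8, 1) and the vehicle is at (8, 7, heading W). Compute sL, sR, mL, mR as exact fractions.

30/97 30/109 -30/97 360/10573

left sensor world pos  = (5, 6); dL² = 194
right sensor world pos = (5, 8); dR² = 218
sL = 60/194 = 30/97
sR = 60/218 = 30/109
mL = -1·sL + 0·sR = -30/97
mR = 1·sL + -1·sR = 360/10573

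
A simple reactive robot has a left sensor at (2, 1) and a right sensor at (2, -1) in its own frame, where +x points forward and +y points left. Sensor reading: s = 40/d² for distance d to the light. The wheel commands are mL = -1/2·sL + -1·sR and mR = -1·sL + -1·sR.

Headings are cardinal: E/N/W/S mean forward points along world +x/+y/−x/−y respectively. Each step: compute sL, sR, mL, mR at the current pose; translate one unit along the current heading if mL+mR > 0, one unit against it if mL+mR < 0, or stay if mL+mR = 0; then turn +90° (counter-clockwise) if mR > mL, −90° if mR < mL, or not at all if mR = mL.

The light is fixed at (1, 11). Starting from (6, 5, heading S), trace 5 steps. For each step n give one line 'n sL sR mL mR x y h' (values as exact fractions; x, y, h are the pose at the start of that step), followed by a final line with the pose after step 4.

n=0: pose=(6,5,S); sL=2/5, sR=1/2; mL=-7/10, mR=-9/10; mL+mR=-8/5 → advance -1; mR−mL=-1/5 → turn -1·90°
n=1: pose=(6,6,W); sL=8/9, sR=8/5; mL=-92/45, mR=-112/45; mL+mR=-68/15 → advance -1; mR−mL=-4/9 → turn -1·90°
n=2: pose=(7,6,N); sL=20/17, sR=20/29; mL=-630/493, mR=-920/493; mL+mR=-1550/493 → advance -1; mR−mL=-10/17 → turn -1·90°
n=3: pose=(7,5,E); sL=40/89, sR=40/113; mL=-5820/10057, mR=-8080/10057; mL+mR=-13900/10057 → advance -1; mR−mL=-20/89 → turn -1·90°
n=4: pose=(6,5,S); sL=2/5, sR=1/2; mL=-7/10, mR=-9/10; mL+mR=-8/5 → advance -1; mR−mL=-1/5 → turn -1·90°

0 2/5 1/2 -7/10 -9/10 6 5 S
1 8/9 8/5 -92/45 -112/45 6 6 W
2 20/17 20/29 -630/493 -920/493 7 6 N
3 40/89 40/113 -5820/10057 -8080/10057 7 5 E
4 2/5 1/2 -7/10 -9/10 6 5 S
final 6 6 W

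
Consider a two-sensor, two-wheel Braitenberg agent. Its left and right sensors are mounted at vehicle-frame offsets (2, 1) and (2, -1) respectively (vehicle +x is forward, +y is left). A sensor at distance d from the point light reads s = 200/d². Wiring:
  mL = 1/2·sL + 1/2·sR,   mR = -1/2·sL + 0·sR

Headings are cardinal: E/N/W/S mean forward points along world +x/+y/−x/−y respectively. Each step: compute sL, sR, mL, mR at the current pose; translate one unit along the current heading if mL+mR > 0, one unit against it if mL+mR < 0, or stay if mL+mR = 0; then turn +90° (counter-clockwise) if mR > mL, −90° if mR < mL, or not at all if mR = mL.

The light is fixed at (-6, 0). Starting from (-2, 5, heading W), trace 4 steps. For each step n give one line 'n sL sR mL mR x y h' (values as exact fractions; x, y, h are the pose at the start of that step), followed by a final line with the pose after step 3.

0 10 5 15/2 -5 -2 5 W
1 200/53 40/13 2360/689 -100/53 -3 5 N
2 100/37 4 124/37 -50/37 -3 6 E
3 200/41 8 264/41 -100/41 -2 6 S
final -2 5 W

n=0: pose=(-2,5,W); sL=10, sR=5; mL=15/2, mR=-5; mL+mR=5/2 → advance +1; mR−mL=-25/2 → turn -1·90°
n=1: pose=(-3,5,N); sL=200/53, sR=40/13; mL=2360/689, mR=-100/53; mL+mR=20/13 → advance +1; mR−mL=-3660/689 → turn -1·90°
n=2: pose=(-3,6,E); sL=100/37, sR=4; mL=124/37, mR=-50/37; mL+mR=2 → advance +1; mR−mL=-174/37 → turn -1·90°
n=3: pose=(-2,6,S); sL=200/41, sR=8; mL=264/41, mR=-100/41; mL+mR=4 → advance +1; mR−mL=-364/41 → turn -1·90°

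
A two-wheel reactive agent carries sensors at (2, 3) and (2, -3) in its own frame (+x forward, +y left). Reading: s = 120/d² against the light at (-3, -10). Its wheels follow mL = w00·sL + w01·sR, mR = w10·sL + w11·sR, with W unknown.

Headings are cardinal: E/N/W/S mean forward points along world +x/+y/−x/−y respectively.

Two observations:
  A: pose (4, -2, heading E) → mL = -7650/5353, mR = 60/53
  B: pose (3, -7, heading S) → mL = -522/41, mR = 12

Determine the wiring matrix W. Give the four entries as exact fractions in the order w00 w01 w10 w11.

obs A: pose=(4,-2,E) → sL=60/101, sR=60/53, mL=-7650/5353, mR=60/53
obs B: pose=(3,-7,S) → sL=60/41, sR=12, mL=-522/41, mR=12
sensor matrix S = [[60/101, 60/53], [60/41, 12]]; det S = 1200960/219473
solve [mL_A; mL_B] = S·[w00; w01] and [mR_A; mR_B] = S·[w10; w11]:
  w00 = -1/2, w01 = -1, w10 = 0, w11 = 1

-1/2 -1 0 1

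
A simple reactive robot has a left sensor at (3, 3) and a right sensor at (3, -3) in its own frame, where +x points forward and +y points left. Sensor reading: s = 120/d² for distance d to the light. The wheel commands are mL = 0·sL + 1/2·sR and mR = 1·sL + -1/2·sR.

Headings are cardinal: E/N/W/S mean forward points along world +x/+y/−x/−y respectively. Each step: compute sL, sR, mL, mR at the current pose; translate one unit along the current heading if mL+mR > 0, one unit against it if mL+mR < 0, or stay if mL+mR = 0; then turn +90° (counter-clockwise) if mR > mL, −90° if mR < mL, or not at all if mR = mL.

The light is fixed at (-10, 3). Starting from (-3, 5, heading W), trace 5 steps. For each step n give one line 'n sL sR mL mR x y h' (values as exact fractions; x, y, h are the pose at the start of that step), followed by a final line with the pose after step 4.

n=0: pose=(-3,5,W); sL=120/17, sR=120/41; mL=60/41, mR=3900/697; mL+mR=120/17 → advance +1; mR−mL=2880/697 → turn +1·90°
n=1: pose=(-4,5,S); sL=60/41, sR=12; mL=6, mR=-186/41; mL+mR=60/41 → advance +1; mR−mL=-432/41 → turn -1·90°
n=2: pose=(-4,4,W); sL=120/13, sR=24/5; mL=12/5, mR=444/65; mL+mR=120/13 → advance +1; mR−mL=288/65 → turn +1·90°
n=3: pose=(-5,4,S); sL=30/17, sR=15; mL=15/2, mR=-195/34; mL+mR=30/17 → advance +1; mR−mL=-225/17 → turn -1·90°
n=4: pose=(-5,3,W); sL=120/13, sR=120/13; mL=60/13, mR=60/13; mL+mR=120/13 → advance +1; mR−mL=0 → turn +0·90°

0 120/17 120/41 60/41 3900/697 -3 5 W
1 60/41 12 6 -186/41 -4 5 S
2 120/13 24/5 12/5 444/65 -4 4 W
3 30/17 15 15/2 -195/34 -5 4 S
4 120/13 120/13 60/13 60/13 -5 3 W
final -6 3 W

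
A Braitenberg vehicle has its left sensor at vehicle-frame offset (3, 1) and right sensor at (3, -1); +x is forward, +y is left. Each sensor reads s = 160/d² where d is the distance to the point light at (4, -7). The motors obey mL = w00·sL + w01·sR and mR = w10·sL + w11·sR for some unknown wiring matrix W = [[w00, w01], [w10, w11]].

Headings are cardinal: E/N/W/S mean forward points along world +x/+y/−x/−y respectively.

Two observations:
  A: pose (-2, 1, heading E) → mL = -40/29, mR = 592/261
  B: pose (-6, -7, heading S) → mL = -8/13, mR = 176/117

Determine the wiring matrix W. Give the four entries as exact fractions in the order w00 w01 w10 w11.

obs A: pose=(-2,1,E) → sL=16/9, sR=80/29, mL=-40/29, mR=592/261
obs B: pose=(-6,-7,S) → sL=16/9, sR=16/13, mL=-8/13, mR=176/117
sensor matrix S = [[16/9, 80/29], [16/9, 16/13]]; det S = -1024/377
solve [mL_A; mL_B] = S·[w00; w01] and [mR_A; mR_B] = S·[w10; w11]:
  w00 = 0, w01 = -1/2, w10 = 1/2, w11 = 1/2

0 -1/2 1/2 1/2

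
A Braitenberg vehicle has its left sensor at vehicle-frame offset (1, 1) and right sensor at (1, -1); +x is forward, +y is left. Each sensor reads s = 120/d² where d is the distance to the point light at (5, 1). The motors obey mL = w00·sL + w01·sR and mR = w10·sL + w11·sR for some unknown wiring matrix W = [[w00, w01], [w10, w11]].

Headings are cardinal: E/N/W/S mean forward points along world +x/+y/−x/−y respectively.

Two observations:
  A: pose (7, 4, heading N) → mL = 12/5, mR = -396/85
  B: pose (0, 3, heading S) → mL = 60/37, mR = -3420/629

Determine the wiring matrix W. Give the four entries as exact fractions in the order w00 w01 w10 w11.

0 1/2 -1 1/2

obs A: pose=(7,4,N) → sL=120/17, sR=24/5, mL=12/5, mR=-396/85
obs B: pose=(0,3,S) → sL=120/17, sR=120/37, mL=60/37, mR=-3420/629
sensor matrix S = [[120/17, 24/5], [120/17, 120/37]]; det S = -6912/629
solve [mL_A; mL_B] = S·[w00; w01] and [mR_A; mR_B] = S·[w10; w11]:
  w00 = 0, w01 = 1/2, w10 = -1, w11 = 1/2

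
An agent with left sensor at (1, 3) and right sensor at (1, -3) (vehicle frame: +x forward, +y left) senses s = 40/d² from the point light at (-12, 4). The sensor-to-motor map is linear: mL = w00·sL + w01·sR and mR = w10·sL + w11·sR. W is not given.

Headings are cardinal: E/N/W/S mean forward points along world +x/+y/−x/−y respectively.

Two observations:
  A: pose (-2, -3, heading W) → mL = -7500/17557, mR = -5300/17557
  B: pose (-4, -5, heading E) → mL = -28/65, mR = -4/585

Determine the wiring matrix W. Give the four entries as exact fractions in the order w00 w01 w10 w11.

-1 -1/2 1/2 -1

obs A: pose=(-2,-3,W) → sL=40/181, sR=40/97, mL=-7500/17557, mR=-5300/17557
obs B: pose=(-4,-5,E) → sL=40/117, sR=8/45, mL=-28/65, mR=-4/585
sensor matrix S = [[40/181, 40/97], [40/117, 8/45]]; det S = -69632/684723
solve [mL_A; mL_B] = S·[w00; w01] and [mR_A; mR_B] = S·[w10; w11]:
  w00 = -1, w01 = -1/2, w10 = 1/2, w11 = -1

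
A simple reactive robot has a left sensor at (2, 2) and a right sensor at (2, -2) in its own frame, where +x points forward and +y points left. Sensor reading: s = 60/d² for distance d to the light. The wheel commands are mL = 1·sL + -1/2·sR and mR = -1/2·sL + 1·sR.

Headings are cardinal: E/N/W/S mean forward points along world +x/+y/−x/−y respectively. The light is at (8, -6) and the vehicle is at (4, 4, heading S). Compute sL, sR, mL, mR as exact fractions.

left sensor world pos  = (6, 2); dL² = 68
right sensor world pos = (2, 2); dR² = 100
sL = 60/68 = 15/17
sR = 60/100 = 3/5
mL = 1·sL + -1/2·sR = 99/170
mR = -1/2·sL + 1·sR = 27/170

15/17 3/5 99/170 27/170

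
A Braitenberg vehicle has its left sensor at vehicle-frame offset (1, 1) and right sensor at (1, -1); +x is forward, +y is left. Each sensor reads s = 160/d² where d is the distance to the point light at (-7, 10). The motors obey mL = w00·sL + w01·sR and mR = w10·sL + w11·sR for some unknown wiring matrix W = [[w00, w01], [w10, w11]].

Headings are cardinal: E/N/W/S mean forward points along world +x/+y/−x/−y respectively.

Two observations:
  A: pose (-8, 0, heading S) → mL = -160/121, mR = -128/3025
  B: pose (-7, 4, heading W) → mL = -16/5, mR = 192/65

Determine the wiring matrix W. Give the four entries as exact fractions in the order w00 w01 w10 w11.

obs A: pose=(-8,0,S) → sL=160/121, sR=32/25, mL=-160/121, mR=-128/3025
obs B: pose=(-7,4,W) → sL=16/5, sR=80/13, mL=-16/5, mR=192/65
sensor matrix S = [[160/121, 32/25], [16/5, 80/13]]; det S = 794624/196625
solve [mL_A; mL_B] = S·[w00; w01] and [mR_A; mR_B] = S·[w10; w11]:
  w00 = -1, w01 = 0, w10 = -1, w11 = 1

-1 0 -1 1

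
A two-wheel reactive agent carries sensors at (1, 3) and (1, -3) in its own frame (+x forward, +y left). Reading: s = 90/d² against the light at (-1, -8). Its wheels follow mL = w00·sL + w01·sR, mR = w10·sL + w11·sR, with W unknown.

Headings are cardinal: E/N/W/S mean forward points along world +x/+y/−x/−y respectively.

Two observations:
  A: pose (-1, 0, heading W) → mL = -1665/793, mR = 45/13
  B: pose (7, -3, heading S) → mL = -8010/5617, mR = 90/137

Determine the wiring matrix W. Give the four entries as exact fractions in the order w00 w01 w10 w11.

-1/2 -1/2 1 0

obs A: pose=(-1,0,W) → sL=45/13, sR=45/61, mL=-1665/793, mR=45/13
obs B: pose=(7,-3,S) → sL=90/137, sR=90/41, mL=-8010/5617, mR=90/137
sensor matrix S = [[45/13, 45/61], [90/137, 90/41]]; det S = 31687200/4454281
solve [mL_A; mL_B] = S·[w00; w01] and [mR_A; mR_B] = S·[w10; w11]:
  w00 = -1/2, w01 = -1/2, w10 = 1, w11 = 0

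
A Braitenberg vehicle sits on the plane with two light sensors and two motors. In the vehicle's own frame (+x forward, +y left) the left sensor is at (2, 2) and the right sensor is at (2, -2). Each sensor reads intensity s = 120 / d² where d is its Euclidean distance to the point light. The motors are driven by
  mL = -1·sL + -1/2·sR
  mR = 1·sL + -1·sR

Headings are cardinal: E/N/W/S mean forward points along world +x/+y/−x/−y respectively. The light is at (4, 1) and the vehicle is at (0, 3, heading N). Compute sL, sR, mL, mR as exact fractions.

30/13 6 -69/13 -48/13

left sensor world pos  = (-2, 5); dL² = 52
right sensor world pos = (2, 5); dR² = 20
sL = 120/52 = 30/13
sR = 120/20 = 6
mL = -1·sL + -1/2·sR = -69/13
mR = 1·sL + -1·sR = -48/13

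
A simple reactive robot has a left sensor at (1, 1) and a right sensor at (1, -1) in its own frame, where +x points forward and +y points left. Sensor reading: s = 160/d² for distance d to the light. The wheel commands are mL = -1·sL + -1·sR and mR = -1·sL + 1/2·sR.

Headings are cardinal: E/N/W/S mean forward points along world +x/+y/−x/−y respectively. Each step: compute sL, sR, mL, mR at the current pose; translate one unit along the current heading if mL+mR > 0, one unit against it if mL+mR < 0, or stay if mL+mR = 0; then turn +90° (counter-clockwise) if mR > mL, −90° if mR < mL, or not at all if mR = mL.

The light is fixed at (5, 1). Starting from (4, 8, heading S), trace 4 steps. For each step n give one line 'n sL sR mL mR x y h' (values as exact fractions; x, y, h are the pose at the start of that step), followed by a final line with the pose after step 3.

0 40/9 4 -76/9 -22/9 4 8 S
1 160/81 160/49 -20800/3969 -1360/3969 4 9 E
2 16/9 80/41 -1376/369 -296/369 3 9 N
3 32/9 160/73 -3776/657 -1616/657 3 8 W
final 4 8 S

n=0: pose=(4,8,S); sL=40/9, sR=4; mL=-76/9, mR=-22/9; mL+mR=-98/9 → advance -1; mR−mL=6 → turn +1·90°
n=1: pose=(4,9,E); sL=160/81, sR=160/49; mL=-20800/3969, mR=-1360/3969; mL+mR=-22160/3969 → advance -1; mR−mL=240/49 → turn +1·90°
n=2: pose=(3,9,N); sL=16/9, sR=80/41; mL=-1376/369, mR=-296/369; mL+mR=-1672/369 → advance -1; mR−mL=120/41 → turn +1·90°
n=3: pose=(3,8,W); sL=32/9, sR=160/73; mL=-3776/657, mR=-1616/657; mL+mR=-5392/657 → advance -1; mR−mL=240/73 → turn +1·90°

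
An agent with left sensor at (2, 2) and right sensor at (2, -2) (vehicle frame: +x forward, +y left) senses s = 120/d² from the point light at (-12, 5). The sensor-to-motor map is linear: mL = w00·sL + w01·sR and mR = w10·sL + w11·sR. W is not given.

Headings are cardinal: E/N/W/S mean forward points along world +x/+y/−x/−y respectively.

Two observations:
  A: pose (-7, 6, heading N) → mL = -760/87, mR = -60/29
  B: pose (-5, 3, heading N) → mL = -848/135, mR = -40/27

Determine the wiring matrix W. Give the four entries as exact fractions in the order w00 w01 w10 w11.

obs A: pose=(-7,6,N) → sL=20/3, sR=60/29, mL=-760/87, mR=-60/29
obs B: pose=(-5,3,N) → sL=24/5, sR=40/27, mL=-848/135, mR=-40/27
sensor matrix S = [[20/3, 60/29], [24/5, 40/27]]; det S = -128/2349
solve [mL_A; mL_B] = S·[w00; w01] and [mR_A; mR_B] = S·[w10; w11]:
  w00 = -1, w01 = -1, w10 = 0, w11 = -1

-1 -1 0 -1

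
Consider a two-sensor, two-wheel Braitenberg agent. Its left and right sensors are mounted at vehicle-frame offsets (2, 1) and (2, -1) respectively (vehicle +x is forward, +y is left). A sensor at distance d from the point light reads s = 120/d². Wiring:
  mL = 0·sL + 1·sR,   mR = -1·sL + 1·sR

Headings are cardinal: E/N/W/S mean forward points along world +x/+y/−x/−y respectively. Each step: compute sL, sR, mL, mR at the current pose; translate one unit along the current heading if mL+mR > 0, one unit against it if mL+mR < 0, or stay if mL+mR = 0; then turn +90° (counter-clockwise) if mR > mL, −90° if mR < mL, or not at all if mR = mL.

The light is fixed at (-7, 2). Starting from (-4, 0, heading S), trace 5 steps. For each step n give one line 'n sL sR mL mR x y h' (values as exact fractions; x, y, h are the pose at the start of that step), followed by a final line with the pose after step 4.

0 15/4 6 6 9/4 -4 0 S
1 120/17 24 24 288/17 -4 -1 W
2 60 12 12 -48 -5 -1 N
3 24/5 120/41 120/41 -384/205 -5 -2 E
4 30/13 3 3 9/13 -4 -2 S
final -4 -3 W

n=0: pose=(-4,0,S); sL=15/4, sR=6; mL=6, mR=9/4; mL+mR=33/4 → advance +1; mR−mL=-15/4 → turn -1·90°
n=1: pose=(-4,-1,W); sL=120/17, sR=24; mL=24, mR=288/17; mL+mR=696/17 → advance +1; mR−mL=-120/17 → turn -1·90°
n=2: pose=(-5,-1,N); sL=60, sR=12; mL=12, mR=-48; mL+mR=-36 → advance -1; mR−mL=-60 → turn -1·90°
n=3: pose=(-5,-2,E); sL=24/5, sR=120/41; mL=120/41, mR=-384/205; mL+mR=216/205 → advance +1; mR−mL=-24/5 → turn -1·90°
n=4: pose=(-4,-2,S); sL=30/13, sR=3; mL=3, mR=9/13; mL+mR=48/13 → advance +1; mR−mL=-30/13 → turn -1·90°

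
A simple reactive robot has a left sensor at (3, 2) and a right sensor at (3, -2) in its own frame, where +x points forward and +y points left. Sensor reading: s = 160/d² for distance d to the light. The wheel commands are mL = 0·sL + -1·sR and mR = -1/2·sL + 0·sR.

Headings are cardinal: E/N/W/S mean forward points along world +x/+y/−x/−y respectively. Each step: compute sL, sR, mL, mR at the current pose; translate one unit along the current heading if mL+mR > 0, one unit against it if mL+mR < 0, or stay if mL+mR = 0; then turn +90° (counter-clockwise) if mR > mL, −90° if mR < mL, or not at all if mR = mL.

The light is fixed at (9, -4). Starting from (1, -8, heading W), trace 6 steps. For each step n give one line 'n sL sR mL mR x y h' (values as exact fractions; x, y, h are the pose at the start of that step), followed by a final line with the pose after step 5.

0 160/157 32/25 -32/25 -80/157 1 -8 W
1 80/37 16/13 -16/13 -40/37 2 -8 S
2 160/17 160/41 -160/41 -80/17 2 -7 E
3 20/9 20/17 -20/17 -10/9 1 -7 S
4 32/5 160/41 -160/41 -16/5 1 -6 E
5 80/61 16/5 -16/5 -40/61 0 -6 N
final 0 -7 W

n=0: pose=(1,-8,W); sL=160/157, sR=32/25; mL=-32/25, mR=-80/157; mL+mR=-7024/3925 → advance -1; mR−mL=3024/3925 → turn +1·90°
n=1: pose=(2,-8,S); sL=80/37, sR=16/13; mL=-16/13, mR=-40/37; mL+mR=-1112/481 → advance -1; mR−mL=72/481 → turn +1·90°
n=2: pose=(2,-7,E); sL=160/17, sR=160/41; mL=-160/41, mR=-80/17; mL+mR=-6000/697 → advance -1; mR−mL=-560/697 → turn -1·90°
n=3: pose=(1,-7,S); sL=20/9, sR=20/17; mL=-20/17, mR=-10/9; mL+mR=-350/153 → advance -1; mR−mL=10/153 → turn +1·90°
n=4: pose=(1,-6,E); sL=32/5, sR=160/41; mL=-160/41, mR=-16/5; mL+mR=-1456/205 → advance -1; mR−mL=144/205 → turn +1·90°
n=5: pose=(0,-6,N); sL=80/61, sR=16/5; mL=-16/5, mR=-40/61; mL+mR=-1176/305 → advance -1; mR−mL=776/305 → turn +1·90°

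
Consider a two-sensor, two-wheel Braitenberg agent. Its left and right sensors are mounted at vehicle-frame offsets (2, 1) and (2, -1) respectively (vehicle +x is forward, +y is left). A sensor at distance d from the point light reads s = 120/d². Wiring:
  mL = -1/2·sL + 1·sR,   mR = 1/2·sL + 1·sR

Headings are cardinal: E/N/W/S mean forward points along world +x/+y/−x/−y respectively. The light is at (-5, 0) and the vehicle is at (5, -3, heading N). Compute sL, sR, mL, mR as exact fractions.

left sensor world pos  = (4, -1); dL² = 82
right sensor world pos = (6, -1); dR² = 122
sL = 120/82 = 60/41
sR = 120/122 = 60/61
mL = -1/2·sL + 1·sR = 630/2501
mR = 1/2·sL + 1·sR = 4290/2501

60/41 60/61 630/2501 4290/2501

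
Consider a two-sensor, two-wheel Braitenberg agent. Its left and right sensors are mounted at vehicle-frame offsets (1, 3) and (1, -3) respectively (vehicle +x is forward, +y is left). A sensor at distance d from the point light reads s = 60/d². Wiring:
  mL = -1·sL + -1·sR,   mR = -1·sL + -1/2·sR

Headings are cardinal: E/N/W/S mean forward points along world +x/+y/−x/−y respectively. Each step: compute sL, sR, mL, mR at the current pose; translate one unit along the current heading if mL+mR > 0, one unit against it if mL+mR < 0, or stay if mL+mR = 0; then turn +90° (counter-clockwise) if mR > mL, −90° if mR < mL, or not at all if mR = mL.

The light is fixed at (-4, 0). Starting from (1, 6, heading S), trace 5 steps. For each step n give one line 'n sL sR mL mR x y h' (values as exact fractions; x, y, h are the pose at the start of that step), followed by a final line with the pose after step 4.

0 60/89 60/29 -7080/2581 -4410/2581 1 6 S
1 15/34 15/13 -705/442 -225/221 1 7 E
2 12/13 60/113 -2136/1469 -1746/1469 0 7 N
3 10/3 2/3 -4 -11/3 0 6 W
4 60/89 60/29 -7080/2581 -4410/2581 1 6 S
final 1 7 E

n=0: pose=(1,6,S); sL=60/89, sR=60/29; mL=-7080/2581, mR=-4410/2581; mL+mR=-11490/2581 → advance -1; mR−mL=30/29 → turn +1·90°
n=1: pose=(1,7,E); sL=15/34, sR=15/13; mL=-705/442, mR=-225/221; mL+mR=-1155/442 → advance -1; mR−mL=15/26 → turn +1·90°
n=2: pose=(0,7,N); sL=12/13, sR=60/113; mL=-2136/1469, mR=-1746/1469; mL+mR=-3882/1469 → advance -1; mR−mL=30/113 → turn +1·90°
n=3: pose=(0,6,W); sL=10/3, sR=2/3; mL=-4, mR=-11/3; mL+mR=-23/3 → advance -1; mR−mL=1/3 → turn +1·90°
n=4: pose=(1,6,S); sL=60/89, sR=60/29; mL=-7080/2581, mR=-4410/2581; mL+mR=-11490/2581 → advance -1; mR−mL=30/29 → turn +1·90°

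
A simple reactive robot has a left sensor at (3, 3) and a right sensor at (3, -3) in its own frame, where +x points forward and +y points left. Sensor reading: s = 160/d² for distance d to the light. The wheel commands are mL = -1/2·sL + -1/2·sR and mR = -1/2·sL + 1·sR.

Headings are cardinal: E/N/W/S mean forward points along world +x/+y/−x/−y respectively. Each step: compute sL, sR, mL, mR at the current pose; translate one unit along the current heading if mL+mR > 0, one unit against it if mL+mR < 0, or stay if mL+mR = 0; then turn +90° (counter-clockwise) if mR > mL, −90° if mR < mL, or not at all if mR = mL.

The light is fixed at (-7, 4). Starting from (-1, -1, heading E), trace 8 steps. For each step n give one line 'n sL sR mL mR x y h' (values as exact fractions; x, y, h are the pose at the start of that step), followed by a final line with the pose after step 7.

0 32/17 32/29 -736/493 80/493 -1 -1 E
1 20 40/17 -190/17 -130/17 -2 -1 N
2 32/17 160/13 -1568/221 2512/221 -2 -2 W
3 16/13 80/41 -848/533 712/533 -3 -2 S
4 160/53 160/113 -13280/5989 -560/5989 -3 -1 E
5 40 4 -22 -16 -4 -1 N
6 160/81 160/9 -800/81 1360/81 -4 -2 W
7 80/53 80/41 -3760/2173 2600/2173 -5 -2 S
final -5 -1 E

n=0: pose=(-1,-1,E); sL=32/17, sR=32/29; mL=-736/493, mR=80/493; mL+mR=-656/493 → advance -1; mR−mL=48/29 → turn +1·90°
n=1: pose=(-2,-1,N); sL=20, sR=40/17; mL=-190/17, mR=-130/17; mL+mR=-320/17 → advance -1; mR−mL=60/17 → turn +1·90°
n=2: pose=(-2,-2,W); sL=32/17, sR=160/13; mL=-1568/221, mR=2512/221; mL+mR=944/221 → advance +1; mR−mL=240/13 → turn +1·90°
n=3: pose=(-3,-2,S); sL=16/13, sR=80/41; mL=-848/533, mR=712/533; mL+mR=-136/533 → advance -1; mR−mL=120/41 → turn +1·90°
n=4: pose=(-3,-1,E); sL=160/53, sR=160/113; mL=-13280/5989, mR=-560/5989; mL+mR=-13840/5989 → advance -1; mR−mL=240/113 → turn +1·90°
n=5: pose=(-4,-1,N); sL=40, sR=4; mL=-22, mR=-16; mL+mR=-38 → advance -1; mR−mL=6 → turn +1·90°
n=6: pose=(-4,-2,W); sL=160/81, sR=160/9; mL=-800/81, mR=1360/81; mL+mR=560/81 → advance +1; mR−mL=80/3 → turn +1·90°
n=7: pose=(-5,-2,S); sL=80/53, sR=80/41; mL=-3760/2173, mR=2600/2173; mL+mR=-1160/2173 → advance -1; mR−mL=120/41 → turn +1·90°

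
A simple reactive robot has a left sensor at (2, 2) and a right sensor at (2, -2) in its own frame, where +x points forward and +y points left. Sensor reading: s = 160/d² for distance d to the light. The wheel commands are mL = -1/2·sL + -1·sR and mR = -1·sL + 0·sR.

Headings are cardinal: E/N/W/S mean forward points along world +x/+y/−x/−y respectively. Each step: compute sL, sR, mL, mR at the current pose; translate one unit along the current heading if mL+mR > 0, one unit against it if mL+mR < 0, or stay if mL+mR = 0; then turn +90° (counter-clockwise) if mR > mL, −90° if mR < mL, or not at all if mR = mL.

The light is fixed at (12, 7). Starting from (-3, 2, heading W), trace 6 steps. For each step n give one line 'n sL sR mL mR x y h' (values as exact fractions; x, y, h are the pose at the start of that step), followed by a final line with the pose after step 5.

0 80/169 80/149 -19480/25181 -80/169 -3 2 W
1 160/193 32/61 -11056/11773 -160/193 -2 2 S
2 40/37 8/9 -476/333 -40/37 -2 3 E
3 160/293 160/173 -60720/50689 -160/293 -3 3 N
4 80/169 80/149 -19480/25181 -80/169 -3 2 W
5 160/193 32/61 -11056/11773 -160/193 -2 2 S
final -2 3 E

n=0: pose=(-3,2,W); sL=80/169, sR=80/149; mL=-19480/25181, mR=-80/169; mL+mR=-31400/25181 → advance -1; mR−mL=7560/25181 → turn +1·90°
n=1: pose=(-2,2,S); sL=160/193, sR=32/61; mL=-11056/11773, mR=-160/193; mL+mR=-20816/11773 → advance -1; mR−mL=1296/11773 → turn +1·90°
n=2: pose=(-2,3,E); sL=40/37, sR=8/9; mL=-476/333, mR=-40/37; mL+mR=-836/333 → advance -1; mR−mL=116/333 → turn +1·90°
n=3: pose=(-3,3,N); sL=160/293, sR=160/173; mL=-60720/50689, mR=-160/293; mL+mR=-88400/50689 → advance -1; mR−mL=33040/50689 → turn +1·90°
n=4: pose=(-3,2,W); sL=80/169, sR=80/149; mL=-19480/25181, mR=-80/169; mL+mR=-31400/25181 → advance -1; mR−mL=7560/25181 → turn +1·90°
n=5: pose=(-2,2,S); sL=160/193, sR=32/61; mL=-11056/11773, mR=-160/193; mL+mR=-20816/11773 → advance -1; mR−mL=1296/11773 → turn +1·90°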